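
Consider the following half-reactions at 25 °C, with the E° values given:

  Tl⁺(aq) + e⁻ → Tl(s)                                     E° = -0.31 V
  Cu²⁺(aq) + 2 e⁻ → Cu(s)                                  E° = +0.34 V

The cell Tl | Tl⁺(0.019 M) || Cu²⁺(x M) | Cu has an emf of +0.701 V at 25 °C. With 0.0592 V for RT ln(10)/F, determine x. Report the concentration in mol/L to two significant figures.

Cu²⁺/Cu is the cathode, Tl⁺/Tl the anode: E°cell = +0.65 V, n = 2.
Overall reaction: Cu²⁺(aq) + 2 Tl(s) → Cu(s) + 2 Tl⁺(aq); Q = [Tl⁺]^2/[Cu²⁺]^1.
From E = E° − (0.0592/n) log Q: log Q = (E° − E)·n/0.0592 = (+0.65 − (+0.701))·2/0.0592 = -1.7230.
So 1·log[Cu²⁺] = 2·log(0.019) − log Q = -3.4425 − (-1.7230) = -1.7195; [Cu²⁺] = 10^(-1.7195) ≈ 0.019 M.

0.019 M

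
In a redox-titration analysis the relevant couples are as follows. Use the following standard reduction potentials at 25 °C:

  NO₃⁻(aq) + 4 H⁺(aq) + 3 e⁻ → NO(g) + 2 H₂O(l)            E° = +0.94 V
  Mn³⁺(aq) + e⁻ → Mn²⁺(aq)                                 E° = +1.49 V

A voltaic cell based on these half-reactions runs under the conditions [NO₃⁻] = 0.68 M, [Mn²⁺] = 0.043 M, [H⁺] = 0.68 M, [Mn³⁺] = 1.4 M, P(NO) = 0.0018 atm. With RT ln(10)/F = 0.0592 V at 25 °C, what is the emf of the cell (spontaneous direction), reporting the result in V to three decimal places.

Mn³⁺/Mn²⁺ is the cathode (higher E°), NO₃⁻/NO the anode: E°cell = +1.49 − (+0.94) = +0.55 V, n = 3.
Overall: 3 Mn³⁺(aq) + NO(g) + 2 H₂O(l) → 3 Mn²⁺(aq) + NO₃⁻(aq) + 4 H⁺(aq)
Q = [Mn²⁺]^3·[NO₃⁻]·[H⁺]^4 / ([Mn³⁺]^3·P(NO)); log Q = -2.631.
E = E° − (0.0592/n) log Q = +0.55 − (0.0592/3)(-2.631) = +0.602 V.

+0.602 V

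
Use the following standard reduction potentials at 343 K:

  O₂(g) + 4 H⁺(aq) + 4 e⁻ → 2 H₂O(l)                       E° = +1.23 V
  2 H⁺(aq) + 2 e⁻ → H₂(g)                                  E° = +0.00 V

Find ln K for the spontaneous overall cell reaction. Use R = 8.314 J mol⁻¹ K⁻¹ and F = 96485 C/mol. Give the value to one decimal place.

166.5

Cathode: O₂/H₂O; anode: H⁺/H₂. E°cell = (+1.23) − (+0.00) = +1.23 V, with n = 4.
ΔG° = −nFE° = −RT ln K, so ln K = nFE°/(RT) = (4)(96485)(+1.23) / ((8.314)(343)) = 166.464.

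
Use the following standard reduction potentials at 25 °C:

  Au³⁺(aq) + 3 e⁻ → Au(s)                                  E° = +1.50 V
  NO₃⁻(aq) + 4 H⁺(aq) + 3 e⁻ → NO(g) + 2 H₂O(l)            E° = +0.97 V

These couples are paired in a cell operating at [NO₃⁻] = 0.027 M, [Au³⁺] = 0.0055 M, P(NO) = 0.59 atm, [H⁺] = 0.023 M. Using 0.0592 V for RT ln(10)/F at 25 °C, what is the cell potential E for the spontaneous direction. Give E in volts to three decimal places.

+0.641 V

Au³⁺/Au is the cathode (higher E°), NO₃⁻/NO the anode: E°cell = +1.50 − (+0.97) = +0.53 V, n = 3.
Overall: Au³⁺(aq) + NO(g) + 2 H₂O(l) → Au(s) + NO₃⁻(aq) + 4 H⁺(aq)
Q = [NO₃⁻]·[H⁺]^4 / ([Au³⁺]·P(NO)); log Q = -5.633.
E = E° − (0.0592/n) log Q = +0.53 − (0.0592/3)(-5.633) = +0.641 V.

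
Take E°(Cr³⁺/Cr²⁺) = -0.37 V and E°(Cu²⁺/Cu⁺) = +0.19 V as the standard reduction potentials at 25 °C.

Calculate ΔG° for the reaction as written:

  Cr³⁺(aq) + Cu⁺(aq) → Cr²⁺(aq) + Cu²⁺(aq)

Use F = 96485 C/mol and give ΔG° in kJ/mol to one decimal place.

+54.0 kJ/mol

As written, Cr³⁺/Cr²⁺ is reduced (cathode) and Cu²⁺/Cu⁺ is oxidised (anode), so E°cell = (-0.37) − (+0.19) = -0.56 V.
Balancing electrons gives n = 1.
ΔG° = −nFE° = −(1)(96485)(-0.56) = 54,032 J = +54.0 kJ/mol.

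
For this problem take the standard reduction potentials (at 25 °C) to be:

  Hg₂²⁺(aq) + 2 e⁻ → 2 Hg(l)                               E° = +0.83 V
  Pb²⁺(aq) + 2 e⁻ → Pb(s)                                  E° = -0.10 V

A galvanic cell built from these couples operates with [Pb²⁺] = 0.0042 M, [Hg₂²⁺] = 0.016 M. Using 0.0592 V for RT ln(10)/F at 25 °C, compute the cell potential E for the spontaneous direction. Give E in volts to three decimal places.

+0.947 V

Hg₂²⁺/Hg is the cathode (higher E°), Pb²⁺/Pb the anode: E°cell = +0.83 − (-0.10) = +0.93 V, n = 2.
Overall: Hg₂²⁺(aq) + Pb(s) → 2 Hg(l) + Pb²⁺(aq)
Q = [Pb²⁺] / ([Hg₂²⁺]); log Q = -0.581.
E = E° − (0.0592/n) log Q = +0.93 − (0.0592/2)(-0.581) = +0.947 V.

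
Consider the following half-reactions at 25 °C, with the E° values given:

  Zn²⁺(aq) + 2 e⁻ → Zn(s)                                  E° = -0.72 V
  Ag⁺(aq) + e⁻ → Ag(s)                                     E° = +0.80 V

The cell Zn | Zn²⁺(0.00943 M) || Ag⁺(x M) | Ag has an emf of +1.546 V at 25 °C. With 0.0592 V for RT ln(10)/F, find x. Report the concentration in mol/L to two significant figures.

Ag⁺/Ag is the cathode, Zn²⁺/Zn the anode: E°cell = +1.52 V, n = 2.
Overall reaction: 2 Ag⁺(aq) + Zn(s) → 2 Ag(s) + Zn²⁺(aq); Q = [Zn²⁺]^1/[Ag⁺]^2.
From E = E° − (0.0592/n) log Q: log Q = (E° − E)·n/0.0592 = (+1.52 − (+1.546))·2/0.0592 = -0.8784.
So 2·log[Ag⁺] = 1·log(0.00943) − log Q = -2.0255 − (-0.8784) = -1.1471; log[Ag⁺] = -1.1471 / 2 = -0.5736; [Ag⁺] = 10^(-0.5736) ≈ 0.27 M.

0.27 M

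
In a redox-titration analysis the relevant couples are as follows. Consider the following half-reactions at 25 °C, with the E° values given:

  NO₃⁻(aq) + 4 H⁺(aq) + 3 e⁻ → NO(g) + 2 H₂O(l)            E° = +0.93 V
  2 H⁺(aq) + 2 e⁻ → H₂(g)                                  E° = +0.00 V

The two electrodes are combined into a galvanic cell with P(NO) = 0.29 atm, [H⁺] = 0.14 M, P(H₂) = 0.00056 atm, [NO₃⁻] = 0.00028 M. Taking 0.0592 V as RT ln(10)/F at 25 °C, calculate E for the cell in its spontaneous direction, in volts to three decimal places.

+0.757 V

NO₃⁻/NO is the cathode (higher E°), H⁺/H₂ the anode: E°cell = +0.93 − (+0.00) = +0.93 V, n = 6.
Overall: 2 NO₃⁻(aq) + 2 H⁺(aq) + 3 H₂(g) → 2 NO(g) + 4 H₂O(l)
Q = P(NO)^2 / ([NO₃⁻]^2·[H⁺]^2·P(H₂)^3); log Q = 17.494.
E = E° − (0.0592/n) log Q = +0.93 − (0.0592/6)(17.494) = +0.757 V.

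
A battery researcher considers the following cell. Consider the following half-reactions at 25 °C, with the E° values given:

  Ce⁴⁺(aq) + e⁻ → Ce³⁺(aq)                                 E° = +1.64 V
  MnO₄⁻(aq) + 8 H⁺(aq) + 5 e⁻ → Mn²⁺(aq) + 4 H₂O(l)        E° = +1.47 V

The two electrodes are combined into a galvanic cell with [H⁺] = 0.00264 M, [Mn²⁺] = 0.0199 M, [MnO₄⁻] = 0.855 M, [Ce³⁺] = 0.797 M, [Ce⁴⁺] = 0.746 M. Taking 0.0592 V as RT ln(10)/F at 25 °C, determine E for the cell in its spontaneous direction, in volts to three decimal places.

Ce⁴⁺/Ce³⁺ is the cathode (higher E°), MnO₄⁻/Mn²⁺ the anode: E°cell = +1.64 − (+1.47) = +0.17 V, n = 5.
Overall: 5 Ce⁴⁺(aq) + Mn²⁺(aq) + 4 H₂O(l) → 5 Ce³⁺(aq) + MnO₄⁻(aq) + 8 H⁺(aq)
Q = [Ce³⁺]^5·[MnO₄⁻]·[H⁺]^8 / ([Ce⁴⁺]^5·[Mn²⁺]); log Q = -18.850.
E = E° − (0.0592/n) log Q = +0.17 − (0.0592/5)(-18.850) = +0.393 V.

+0.393 V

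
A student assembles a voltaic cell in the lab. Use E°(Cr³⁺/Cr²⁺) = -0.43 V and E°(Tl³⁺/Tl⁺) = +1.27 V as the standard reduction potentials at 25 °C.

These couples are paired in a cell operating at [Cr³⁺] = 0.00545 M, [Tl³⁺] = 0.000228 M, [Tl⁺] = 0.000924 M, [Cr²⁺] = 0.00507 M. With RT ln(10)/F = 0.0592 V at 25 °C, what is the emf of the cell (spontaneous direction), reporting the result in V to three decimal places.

+1.680 V

Tl³⁺/Tl⁺ is the cathode (higher E°), Cr³⁺/Cr²⁺ the anode: E°cell = +1.27 − (-0.43) = +1.70 V, n = 2.
Overall: Tl³⁺(aq) + 2 Cr²⁺(aq) → Tl⁺(aq) + 2 Cr³⁺(aq)
Q = [Tl⁺]·[Cr³⁺]^2 / ([Tl³⁺]·[Cr²⁺]^2); log Q = 0.671.
E = E° − (0.0592/n) log Q = +1.70 − (0.0592/2)(0.671) = +1.680 V.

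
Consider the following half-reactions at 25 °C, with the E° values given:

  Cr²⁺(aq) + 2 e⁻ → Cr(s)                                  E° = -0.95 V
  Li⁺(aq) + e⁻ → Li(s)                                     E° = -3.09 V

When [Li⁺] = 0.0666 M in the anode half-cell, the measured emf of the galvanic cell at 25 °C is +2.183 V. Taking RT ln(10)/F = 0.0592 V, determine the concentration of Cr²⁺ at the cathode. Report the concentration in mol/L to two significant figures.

Cr²⁺/Cr is the cathode, Li⁺/Li the anode: E°cell = +2.14 V, n = 2.
Overall reaction: Cr²⁺(aq) + 2 Li(s) → Cr(s) + 2 Li⁺(aq); Q = [Li⁺]^2/[Cr²⁺]^1.
From E = E° − (0.0592/n) log Q: log Q = (E° − E)·n/0.0592 = (+2.14 − (+2.183))·2/0.0592 = -1.4527.
So 1·log[Cr²⁺] = 2·log(0.0666) − log Q = -2.3531 − (-1.4527) = -0.9004; [Cr²⁺] = 10^(-0.9004) ≈ 0.13 M.

0.13 M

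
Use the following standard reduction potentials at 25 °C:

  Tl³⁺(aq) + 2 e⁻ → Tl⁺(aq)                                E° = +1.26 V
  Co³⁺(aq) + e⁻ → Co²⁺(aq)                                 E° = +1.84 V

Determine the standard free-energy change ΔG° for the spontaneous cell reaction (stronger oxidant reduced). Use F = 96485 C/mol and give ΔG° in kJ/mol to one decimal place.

-111.9 kJ/mol

Co³⁺/Co²⁺ (E° = +1.84 V) is the cathode; Tl³⁺/Tl⁺ (E° = +1.26 V) is the anode, so E°cell = +0.58 V.
Balancing electrons gives n = 2 (lcm of 1 and 2).
ΔG° = −nFE° = −(2)(96485)(+0.58) = -111,923 J = -111.9 kJ/mol.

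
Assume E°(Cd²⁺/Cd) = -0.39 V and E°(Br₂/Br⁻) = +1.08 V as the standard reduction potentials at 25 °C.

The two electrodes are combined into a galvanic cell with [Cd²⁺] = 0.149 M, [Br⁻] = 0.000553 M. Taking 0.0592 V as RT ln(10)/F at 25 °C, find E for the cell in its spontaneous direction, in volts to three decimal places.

Br₂/Br⁻ is the cathode (higher E°), Cd²⁺/Cd the anode: E°cell = +1.08 − (-0.39) = +1.47 V, n = 2.
Overall: Br₂(l) + Cd(s) → 2 Br⁻(aq) + Cd²⁺(aq)
Q = [Br⁻]^2·[Cd²⁺]; log Q = -7.341.
E = E° − (0.0592/n) log Q = +1.47 − (0.0592/2)(-7.341) = +1.687 V.

+1.687 V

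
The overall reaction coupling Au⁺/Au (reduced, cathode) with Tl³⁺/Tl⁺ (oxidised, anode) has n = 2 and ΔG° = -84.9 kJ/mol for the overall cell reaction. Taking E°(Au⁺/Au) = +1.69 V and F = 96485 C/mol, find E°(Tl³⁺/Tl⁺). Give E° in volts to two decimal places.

E°cell = −ΔG°/(nF) = −(-84.9×10³)/((2)(96485)) = +0.440 V.
Since Au⁺/Au is the cathode and Tl³⁺/Tl⁺ the anode, E°cell = E°(Au⁺/Au) − E°(Tl³⁺/Tl⁺).
So E°(Tl³⁺/Tl⁺) = E°(Au⁺/Au) − E°cell = (+1.69) − (+0.440) = +1.25 V.

+1.25 V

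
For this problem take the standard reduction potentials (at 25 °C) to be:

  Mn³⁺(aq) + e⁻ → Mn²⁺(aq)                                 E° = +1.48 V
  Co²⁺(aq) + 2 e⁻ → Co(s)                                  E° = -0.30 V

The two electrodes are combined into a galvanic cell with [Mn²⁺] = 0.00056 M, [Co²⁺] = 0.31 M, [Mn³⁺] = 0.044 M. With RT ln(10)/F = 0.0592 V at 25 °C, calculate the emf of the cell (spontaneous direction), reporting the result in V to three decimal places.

Mn³⁺/Mn²⁺ is the cathode (higher E°), Co²⁺/Co the anode: E°cell = +1.48 − (-0.30) = +1.78 V, n = 2.
Overall: 2 Mn³⁺(aq) + Co(s) → 2 Mn²⁺(aq) + Co²⁺(aq)
Q = [Mn²⁺]^2·[Co²⁺] / ([Mn³⁺]^2); log Q = -4.299.
E = E° − (0.0592/n) log Q = +1.78 − (0.0592/2)(-4.299) = +1.907 V.

+1.907 V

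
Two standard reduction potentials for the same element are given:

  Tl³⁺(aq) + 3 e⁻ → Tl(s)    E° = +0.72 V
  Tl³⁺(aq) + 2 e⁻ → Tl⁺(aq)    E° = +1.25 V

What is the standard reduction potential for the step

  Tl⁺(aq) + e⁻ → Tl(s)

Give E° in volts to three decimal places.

Sequential free energies add, so n₃E°₃ = n₁E°₁ + n₂E°₂.
With n₃ = 3, and the known step contributing 2×(+1.25) V, the unknown satisfies 1·E° = 3×(+0.72) − 2×(+1.25) = -0.340.
E° = -0.340 / 1 = -0.340 V.

-0.340 V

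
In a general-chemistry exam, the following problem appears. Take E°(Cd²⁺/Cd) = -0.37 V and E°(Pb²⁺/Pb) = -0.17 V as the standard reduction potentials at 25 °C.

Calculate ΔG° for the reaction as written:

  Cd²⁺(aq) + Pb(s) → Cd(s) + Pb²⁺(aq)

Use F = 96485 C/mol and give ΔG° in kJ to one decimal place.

+38.6 kJ

As written, Cd²⁺/Cd is reduced (cathode) and Pb²⁺/Pb is oxidised (anode), so E°cell = (-0.37) − (-0.17) = -0.20 V.
Balancing electrons gives n = 2.
ΔG° = −nFE° = −(2)(96485)(-0.20) = 38,594 J = +38.6 kJ.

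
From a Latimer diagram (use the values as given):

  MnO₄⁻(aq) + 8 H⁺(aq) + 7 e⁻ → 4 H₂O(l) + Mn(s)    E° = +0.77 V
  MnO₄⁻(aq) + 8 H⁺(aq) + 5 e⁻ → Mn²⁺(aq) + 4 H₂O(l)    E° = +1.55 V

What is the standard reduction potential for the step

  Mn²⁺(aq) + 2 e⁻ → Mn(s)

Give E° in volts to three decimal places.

Sequential free energies add, so n₃E°₃ = n₁E°₁ + n₂E°₂.
With n₃ = 7, and the known step contributing 5×(+1.55) V, the unknown satisfies 2·E° = 7×(+0.77) − 5×(+1.55) = -2.360.
E° = -2.360 / 2 = -1.180 V.

-1.180 V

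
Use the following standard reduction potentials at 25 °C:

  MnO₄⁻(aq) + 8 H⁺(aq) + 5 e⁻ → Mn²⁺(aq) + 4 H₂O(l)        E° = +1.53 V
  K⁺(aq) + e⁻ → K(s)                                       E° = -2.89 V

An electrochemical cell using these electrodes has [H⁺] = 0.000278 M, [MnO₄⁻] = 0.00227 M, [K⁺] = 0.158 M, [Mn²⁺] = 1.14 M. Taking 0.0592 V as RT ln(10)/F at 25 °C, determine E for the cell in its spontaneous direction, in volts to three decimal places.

+4.099 V

MnO₄⁻/Mn²⁺ is the cathode (higher E°), K⁺/K the anode: E°cell = +1.53 − (-2.89) = +4.42 V, n = 5.
Overall: MnO₄⁻(aq) + 8 H⁺(aq) + 5 K(s) → Mn²⁺(aq) + 4 H₂O(l) + 5 K⁺(aq)
Q = [Mn²⁺]·[K⁺]^5 / ([MnO₄⁻]·[H⁺]^8); log Q = 27.142.
E = E° − (0.0592/n) log Q = +4.42 − (0.0592/5)(27.142) = +4.099 V.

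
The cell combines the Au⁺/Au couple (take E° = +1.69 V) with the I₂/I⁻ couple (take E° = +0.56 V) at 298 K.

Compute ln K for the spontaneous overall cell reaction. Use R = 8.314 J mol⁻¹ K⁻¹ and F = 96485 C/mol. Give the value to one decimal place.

Cathode: Au⁺/Au; anode: I₂/I⁻. E°cell = (+1.69) − (+0.56) = +1.13 V, with n = 2.
ΔG° = −nFE° = −RT ln K, so ln K = nFE°/(RT) = (2)(96485)(+1.13) / ((8.314)(298)) = 88.012.

88.0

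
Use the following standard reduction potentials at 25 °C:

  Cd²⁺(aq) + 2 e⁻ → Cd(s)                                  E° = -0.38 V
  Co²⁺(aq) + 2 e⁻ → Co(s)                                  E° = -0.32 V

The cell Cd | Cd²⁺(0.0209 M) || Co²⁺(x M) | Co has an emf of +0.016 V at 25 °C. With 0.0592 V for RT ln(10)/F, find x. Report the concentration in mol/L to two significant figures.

Co²⁺/Co is the cathode, Cd²⁺/Cd the anode: E°cell = +0.06 V, n = 2.
Overall reaction: Co²⁺(aq) + Cd(s) → Co(s) + Cd²⁺(aq); Q = [Cd²⁺]^1/[Co²⁺]^1.
From E = E° − (0.0592/n) log Q: log Q = (E° − E)·n/0.0592 = (+0.06 − (+0.016))·2/0.0592 = 1.4865.
So 1·log[Co²⁺] = 1·log(0.0209) − log Q = -1.6799 − (1.4865) = -3.1664; [Co²⁺] = 10^(-3.1664) ≈ 0.00068 M.

0.00068 M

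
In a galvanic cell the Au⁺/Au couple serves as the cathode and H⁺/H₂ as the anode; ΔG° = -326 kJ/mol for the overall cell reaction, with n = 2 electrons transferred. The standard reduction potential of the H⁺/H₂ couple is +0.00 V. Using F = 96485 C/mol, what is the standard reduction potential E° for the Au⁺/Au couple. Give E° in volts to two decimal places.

E°cell = −ΔG°/(nF) = −(-326×10³)/((2)(96485)) = +1.689 V.
Since Au⁺/Au is the cathode and H⁺/H₂ the anode, E°cell = E°(Au⁺/Au) − E°(H⁺/H₂).
So E°(Au⁺/Au) = E°cell + E°(H⁺/H₂) = +1.689 + (+0.00) = +1.69 V.

+1.69 V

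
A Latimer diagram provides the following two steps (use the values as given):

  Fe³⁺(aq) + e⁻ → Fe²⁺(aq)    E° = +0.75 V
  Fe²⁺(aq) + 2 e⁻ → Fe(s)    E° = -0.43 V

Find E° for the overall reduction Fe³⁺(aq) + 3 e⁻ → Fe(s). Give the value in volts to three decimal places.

-0.037 V

Standard free energies of sequential steps add: ΔG°₃ = ΔG°₁ + ΔG°₂, so n₃E°₃ = n₁E°₁ + n₂E°₂.
E°₃ = (1×+0.75 + 2×-0.43) / 3 = (-0.110) / 3 = -0.037 V.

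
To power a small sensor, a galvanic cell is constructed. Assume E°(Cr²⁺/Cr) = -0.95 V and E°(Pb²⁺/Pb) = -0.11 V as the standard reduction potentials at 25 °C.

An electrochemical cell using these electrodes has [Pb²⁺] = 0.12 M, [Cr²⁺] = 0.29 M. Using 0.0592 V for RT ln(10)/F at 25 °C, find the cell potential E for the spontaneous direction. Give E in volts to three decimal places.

Pb²⁺/Pb is the cathode (higher E°), Cr²⁺/Cr the anode: E°cell = -0.11 − (-0.95) = +0.84 V, n = 2.
Overall: Pb²⁺(aq) + Cr(s) → Pb(s) + Cr²⁺(aq)
Q = [Cr²⁺] / ([Pb²⁺]); log Q = 0.383.
E = E° − (0.0592/n) log Q = +0.84 − (0.0592/2)(0.383) = +0.829 V.

+0.829 V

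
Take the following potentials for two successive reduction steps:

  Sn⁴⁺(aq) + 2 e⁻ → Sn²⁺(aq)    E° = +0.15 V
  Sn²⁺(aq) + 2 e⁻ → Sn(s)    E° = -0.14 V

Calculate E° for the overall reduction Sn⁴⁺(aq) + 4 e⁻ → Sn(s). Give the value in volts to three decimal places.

+0.005 V

Since ΔG° = −nFE° is additive over sequential reductions, n₃E°₃ = n₁E°₁ + n₂E°₂.
E°₃ = (2×+0.15 + 2×-0.14) / 4 = (+0.020) / 4 = +0.005 V.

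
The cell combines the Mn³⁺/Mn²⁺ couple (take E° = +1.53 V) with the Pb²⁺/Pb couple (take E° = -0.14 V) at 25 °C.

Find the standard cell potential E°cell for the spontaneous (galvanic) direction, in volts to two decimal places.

+1.67 V

The Mn³⁺/Mn²⁺ couple has the higher reduction potential, so it is the cathode; Pb²⁺/Pb is oxidised at the anode.
E°cell = E°(cathode) − E°(anode) = (+1.53) − (-0.14) = +1.67 V.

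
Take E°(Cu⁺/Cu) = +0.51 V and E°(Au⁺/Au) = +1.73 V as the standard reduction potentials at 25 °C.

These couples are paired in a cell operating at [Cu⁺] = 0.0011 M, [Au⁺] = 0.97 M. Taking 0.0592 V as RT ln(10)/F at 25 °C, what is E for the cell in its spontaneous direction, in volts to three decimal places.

Au⁺/Au is the cathode (higher E°), Cu⁺/Cu the anode: E°cell = +1.73 − (+0.51) = +1.22 V, n = 1.
Overall: Au⁺(aq) + Cu(s) → Au(s) + Cu⁺(aq)
Q = [Cu⁺] / ([Au⁺]); log Q = -2.945.
E = E° − (0.0592/n) log Q = +1.22 − (0.0592/1)(-2.945) = +1.394 V.

+1.394 V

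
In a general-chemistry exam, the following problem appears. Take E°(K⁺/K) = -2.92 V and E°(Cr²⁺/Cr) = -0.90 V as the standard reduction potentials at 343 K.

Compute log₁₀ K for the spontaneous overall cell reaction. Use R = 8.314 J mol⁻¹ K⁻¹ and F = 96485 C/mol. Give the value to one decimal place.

Cathode: Cr²⁺/Cr; anode: K⁺/K. E°cell = (-0.90) − (-2.92) = +2.02 V, with n = 2.
ΔG° = −nFE° = −RT ln K, so ln K = nFE°/(RT) = (2)(96485)(+2.02) / ((8.314)(343)) = 136.690.
log₁₀ K = 136.690 / ln 10 = 59.4.

59.4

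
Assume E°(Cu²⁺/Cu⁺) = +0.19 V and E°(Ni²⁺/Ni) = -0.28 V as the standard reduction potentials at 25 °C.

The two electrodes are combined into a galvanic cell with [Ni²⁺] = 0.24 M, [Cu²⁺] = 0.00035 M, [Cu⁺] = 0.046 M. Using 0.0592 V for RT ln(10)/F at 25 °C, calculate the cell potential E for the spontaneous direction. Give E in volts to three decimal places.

Cu²⁺/Cu⁺ is the cathode (higher E°), Ni²⁺/Ni the anode: E°cell = +0.19 − (-0.28) = +0.47 V, n = 2.
Overall: 2 Cu²⁺(aq) + Ni(s) → 2 Cu⁺(aq) + Ni²⁺(aq)
Q = [Cu⁺]^2·[Ni²⁺] / ([Cu²⁺]^2); log Q = 3.618.
E = E° − (0.0592/n) log Q = +0.47 − (0.0592/2)(3.618) = +0.363 V.

+0.363 V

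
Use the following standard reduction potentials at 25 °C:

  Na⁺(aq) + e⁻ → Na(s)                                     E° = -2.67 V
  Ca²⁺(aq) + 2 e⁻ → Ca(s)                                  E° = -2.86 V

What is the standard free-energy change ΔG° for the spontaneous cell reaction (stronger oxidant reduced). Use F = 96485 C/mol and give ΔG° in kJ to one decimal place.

Na⁺/Na (E° = -2.67 V) is the cathode; Ca²⁺/Ca (E° = -2.86 V) is the anode, so E°cell = +0.19 V.
Balancing electrons gives n = 2 (lcm of 1 and 2).
ΔG° = −nFE° = −(2)(96485)(+0.19) = -36,664 J = -36.7 kJ.

-36.7 kJ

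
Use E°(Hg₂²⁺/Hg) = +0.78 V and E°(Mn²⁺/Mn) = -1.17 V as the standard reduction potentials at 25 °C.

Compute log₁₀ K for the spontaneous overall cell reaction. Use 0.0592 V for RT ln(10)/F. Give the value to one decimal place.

Cathode: Hg₂²⁺/Hg; anode: Mn²⁺/Mn. E°cell = +1.95 V, n = 2.
log K = nE°cell / 0.0592 = (2)(+1.95) / 0.0592 = 65.9.

65.9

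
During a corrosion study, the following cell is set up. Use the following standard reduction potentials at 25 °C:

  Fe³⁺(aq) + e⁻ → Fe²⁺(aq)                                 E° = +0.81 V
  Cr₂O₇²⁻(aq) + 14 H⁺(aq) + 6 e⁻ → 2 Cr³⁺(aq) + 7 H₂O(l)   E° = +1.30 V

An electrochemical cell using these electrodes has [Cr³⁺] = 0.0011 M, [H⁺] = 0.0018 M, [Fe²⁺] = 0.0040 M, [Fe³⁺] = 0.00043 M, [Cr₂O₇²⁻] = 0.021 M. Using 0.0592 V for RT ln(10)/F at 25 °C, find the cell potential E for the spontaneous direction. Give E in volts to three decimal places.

+0.210 V

Cr₂O₇²⁻/Cr³⁺ is the cathode (higher E°), Fe³⁺/Fe²⁺ the anode: E°cell = +1.30 − (+0.81) = +0.49 V, n = 6.
Overall: Cr₂O₇²⁻(aq) + 14 H⁺(aq) + 6 Fe²⁺(aq) → 2 Cr³⁺(aq) + 7 H₂O(l) + 6 Fe³⁺(aq)
Q = [Cr³⁺]^2·[Fe³⁺]^6 / ([Cr₂O₇²⁻]·[H⁺]^14·[Fe²⁺]^6); log Q = 28.375.
E = E° − (0.0592/n) log Q = +0.49 − (0.0592/6)(28.375) = +0.210 V.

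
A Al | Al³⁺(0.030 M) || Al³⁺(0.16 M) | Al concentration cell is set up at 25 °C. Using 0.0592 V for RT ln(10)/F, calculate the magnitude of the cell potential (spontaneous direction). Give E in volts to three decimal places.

+0.014 V

For a concentration cell E°cell = 0. The 0.16 M side is the cathode (reduction is favoured where [Al³⁺] is higher).
With n = 3, E = −(0.0592/3) log([Al³⁺]ₐₙ/[Al³⁺]꜀ₐₜ) = −(0.0592/3) log(0.03/0.16) = −(0.0592/3)(-0.727) = +0.014 V.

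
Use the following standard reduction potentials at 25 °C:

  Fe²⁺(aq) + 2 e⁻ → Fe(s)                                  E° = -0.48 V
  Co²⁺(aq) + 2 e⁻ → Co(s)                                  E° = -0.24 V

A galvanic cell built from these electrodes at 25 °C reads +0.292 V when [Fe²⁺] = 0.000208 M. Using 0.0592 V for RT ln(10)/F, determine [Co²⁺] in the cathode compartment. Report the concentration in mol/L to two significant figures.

0.012 M

Co²⁺/Co is the cathode, Fe²⁺/Fe the anode: E°cell = +0.24 V, n = 2.
Overall reaction: Co²⁺(aq) + Fe(s) → Co(s) + Fe²⁺(aq); Q = [Fe²⁺]^1/[Co²⁺]^1.
From E = E° − (0.0592/n) log Q: log Q = (E° − E)·n/0.0592 = (+0.24 − (+0.292))·2/0.0592 = -1.7568.
So 1·log[Co²⁺] = 1·log(0.000208) − log Q = -3.6819 − (-1.7568) = -1.9251; [Co²⁺] = 10^(-1.9251) ≈ 0.012 M.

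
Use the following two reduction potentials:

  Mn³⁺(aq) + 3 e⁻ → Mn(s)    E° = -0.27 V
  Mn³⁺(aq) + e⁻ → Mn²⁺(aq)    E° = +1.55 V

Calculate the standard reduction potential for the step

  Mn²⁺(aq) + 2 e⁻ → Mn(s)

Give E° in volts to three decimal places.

-1.180 V

Sequential free energies add, so n₃E°₃ = n₁E°₁ + n₂E°₂.
With n₃ = 3, and the known step contributing 1×(+1.55) V, the unknown satisfies 2·E° = 3×(-0.27) − 1×(+1.55) = -2.360.
E° = -2.360 / 2 = -1.180 V.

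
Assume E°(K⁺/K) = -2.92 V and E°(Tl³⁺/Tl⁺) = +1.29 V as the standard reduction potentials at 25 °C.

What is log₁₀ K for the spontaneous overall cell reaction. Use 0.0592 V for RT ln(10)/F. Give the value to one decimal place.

Cathode: Tl³⁺/Tl⁺; anode: K⁺/K. E°cell = +4.21 V, n = 2.
log K = nE°cell / 0.0592 = (2)(+4.21) / 0.0592 = 142.2.

142.2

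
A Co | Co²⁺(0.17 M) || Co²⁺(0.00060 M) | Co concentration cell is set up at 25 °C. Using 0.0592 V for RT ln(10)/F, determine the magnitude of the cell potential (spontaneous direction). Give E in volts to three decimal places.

+0.073 V

For a concentration cell E°cell = 0. The 0.17 M side is the cathode (reduction is favoured where [Co²⁺] is higher).
With n = 2, E = −(0.0592/2) log([Co²⁺]ₐₙ/[Co²⁺]꜀ₐₜ) = −(0.0592/2) log(0.0006/0.17) = −(0.0592/2)(-2.452) = +0.073 V.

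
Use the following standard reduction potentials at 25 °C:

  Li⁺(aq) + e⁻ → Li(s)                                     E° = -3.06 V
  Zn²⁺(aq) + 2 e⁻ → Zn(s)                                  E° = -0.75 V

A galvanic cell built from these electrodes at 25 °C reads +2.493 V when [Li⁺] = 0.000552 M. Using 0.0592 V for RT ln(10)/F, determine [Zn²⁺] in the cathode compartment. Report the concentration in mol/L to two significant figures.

Zn²⁺/Zn is the cathode, Li⁺/Li the anode: E°cell = +2.31 V, n = 2.
Overall reaction: Zn²⁺(aq) + 2 Li(s) → Zn(s) + 2 Li⁺(aq); Q = [Li⁺]^2/[Zn²⁺]^1.
From E = E° − (0.0592/n) log Q: log Q = (E° − E)·n/0.0592 = (+2.31 − (+2.493))·2/0.0592 = -6.1824.
So 1·log[Zn²⁺] = 2·log(0.000552) − log Q = -6.5161 − (-6.1824) = -0.3337; [Zn²⁺] = 10^(-0.3337) ≈ 0.46 M.

0.46 M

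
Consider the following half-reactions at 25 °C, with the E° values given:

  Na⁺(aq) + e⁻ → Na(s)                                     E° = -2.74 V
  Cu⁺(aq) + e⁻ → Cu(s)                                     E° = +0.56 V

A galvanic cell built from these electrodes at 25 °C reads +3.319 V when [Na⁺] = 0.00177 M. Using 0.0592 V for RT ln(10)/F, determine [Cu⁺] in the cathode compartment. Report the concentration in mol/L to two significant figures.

Cu⁺/Cu is the cathode, Na⁺/Na the anode: E°cell = +3.30 V, n = 1.
Overall reaction: Cu⁺(aq) + Na(s) → Cu(s) + Na⁺(aq); Q = [Na⁺]^1/[Cu⁺]^1.
From E = E° − (0.0592/n) log Q: log Q = (E° − E)·n/0.0592 = (+3.30 − (+3.319))·1/0.0592 = -0.3209.
So 1·log[Cu⁺] = 1·log(0.00177) − log Q = -2.7520 − (-0.3209) = -2.4311; [Cu⁺] = 10^(-2.4311) ≈ 0.0037 M.

0.0037 M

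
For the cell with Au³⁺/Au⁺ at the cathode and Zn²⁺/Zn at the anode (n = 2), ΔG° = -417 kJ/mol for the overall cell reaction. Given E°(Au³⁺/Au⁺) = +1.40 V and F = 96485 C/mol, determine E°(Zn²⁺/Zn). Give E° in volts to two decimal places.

E°cell = −ΔG°/(nF) = −(-417×10³)/((2)(96485)) = +2.161 V.
Since Au³⁺/Au⁺ is the cathode and Zn²⁺/Zn the anode, E°cell = E°(Au³⁺/Au⁺) − E°(Zn²⁺/Zn).
So E°(Zn²⁺/Zn) = E°(Au³⁺/Au⁺) − E°cell = (+1.40) − (+2.161) = -0.76 V.

-0.76 V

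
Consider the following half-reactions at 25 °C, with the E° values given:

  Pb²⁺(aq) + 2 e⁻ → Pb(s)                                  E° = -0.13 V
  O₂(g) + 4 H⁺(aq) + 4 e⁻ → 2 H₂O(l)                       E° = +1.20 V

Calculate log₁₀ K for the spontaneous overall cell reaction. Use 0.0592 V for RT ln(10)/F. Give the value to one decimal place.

Cathode: O₂/H₂O; anode: Pb²⁺/Pb. E°cell = +1.33 V, n = 4.
log K = nE°cell / 0.0592 = (4)(+1.33) / 0.0592 = 89.9.

89.9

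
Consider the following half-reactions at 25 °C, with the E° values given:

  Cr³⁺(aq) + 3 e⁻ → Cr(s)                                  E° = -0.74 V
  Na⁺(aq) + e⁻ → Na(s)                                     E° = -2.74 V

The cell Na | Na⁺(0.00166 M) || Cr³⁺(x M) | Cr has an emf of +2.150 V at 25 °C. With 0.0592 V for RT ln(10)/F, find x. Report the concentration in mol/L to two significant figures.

0.18 M

Cr³⁺/Cr is the cathode, Na⁺/Na the anode: E°cell = +2.00 V, n = 3.
Overall reaction: Cr³⁺(aq) + 3 Na(s) → Cr(s) + 3 Na⁺(aq); Q = [Na⁺]^3/[Cr³⁺]^1.
From E = E° − (0.0592/n) log Q: log Q = (E° − E)·n/0.0592 = (+2.00 − (+2.150))·3/0.0592 = -7.6014.
So 1·log[Cr³⁺] = 3·log(0.00166) − log Q = -8.3397 − (-7.6014) = -0.7383; [Cr³⁺] = 10^(-0.7383) ≈ 0.18 M.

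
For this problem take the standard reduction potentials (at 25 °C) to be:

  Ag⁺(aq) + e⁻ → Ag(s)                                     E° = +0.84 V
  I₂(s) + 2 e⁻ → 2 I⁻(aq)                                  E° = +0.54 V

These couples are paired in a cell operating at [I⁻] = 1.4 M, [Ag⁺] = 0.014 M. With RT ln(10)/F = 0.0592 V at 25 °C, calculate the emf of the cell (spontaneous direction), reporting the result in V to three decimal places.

Ag⁺/Ag is the cathode (higher E°), I₂/I⁻ the anode: E°cell = +0.84 − (+0.54) = +0.30 V, n = 2.
Overall: 2 Ag⁺(aq) + 2 I⁻(aq) → 2 Ag(s) + I₂(s)
Q = 1 / ([Ag⁺]^2·[I⁻]^2); log Q = 3.415.
E = E° − (0.0592/n) log Q = +0.30 − (0.0592/2)(3.415) = +0.199 V.

+0.199 V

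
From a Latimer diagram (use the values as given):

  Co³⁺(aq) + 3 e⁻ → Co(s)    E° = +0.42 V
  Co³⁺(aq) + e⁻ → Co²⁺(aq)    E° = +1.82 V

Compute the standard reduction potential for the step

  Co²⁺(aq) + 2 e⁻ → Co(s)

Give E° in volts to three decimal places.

-0.280 V

Sequential free energies add, so n₃E°₃ = n₁E°₁ + n₂E°₂.
With n₃ = 3, and the known step contributing 1×(+1.82) V, the unknown satisfies 2·E° = 3×(+0.42) − 1×(+1.82) = -0.560.
E° = -0.560 / 2 = -0.280 V.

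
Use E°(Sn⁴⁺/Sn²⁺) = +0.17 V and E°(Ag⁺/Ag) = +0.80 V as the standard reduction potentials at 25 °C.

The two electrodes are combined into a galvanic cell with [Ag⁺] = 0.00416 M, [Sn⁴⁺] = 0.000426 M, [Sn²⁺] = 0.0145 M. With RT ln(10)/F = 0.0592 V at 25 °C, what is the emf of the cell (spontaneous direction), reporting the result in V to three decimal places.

+0.534 V

Ag⁺/Ag is the cathode (higher E°), Sn⁴⁺/Sn²⁺ the anode: E°cell = +0.80 − (+0.17) = +0.63 V, n = 2.
Overall: 2 Ag⁺(aq) + Sn²⁺(aq) → 2 Ag(s) + Sn⁴⁺(aq)
Q = [Sn⁴⁺] / ([Ag⁺]^2·[Sn²⁺]); log Q = 3.230.
E = E° − (0.0592/n) log Q = +0.63 − (0.0592/2)(3.230) = +0.534 V.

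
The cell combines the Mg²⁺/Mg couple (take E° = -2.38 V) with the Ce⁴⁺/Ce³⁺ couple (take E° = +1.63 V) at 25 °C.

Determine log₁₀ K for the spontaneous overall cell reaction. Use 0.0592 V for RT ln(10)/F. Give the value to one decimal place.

Cathode: Ce⁴⁺/Ce³⁺; anode: Mg²⁺/Mg. E°cell = +4.01 V, n = 2.
log K = nE°cell / 0.0592 = (2)(+4.01) / 0.0592 = 135.5.

135.5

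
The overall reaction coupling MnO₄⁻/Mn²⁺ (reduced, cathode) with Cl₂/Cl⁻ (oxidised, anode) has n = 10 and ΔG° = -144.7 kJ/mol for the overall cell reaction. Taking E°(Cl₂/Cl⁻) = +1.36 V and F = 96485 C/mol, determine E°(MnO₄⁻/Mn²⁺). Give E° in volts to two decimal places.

+1.51 V

E°cell = −ΔG°/(nF) = −(-144.7×10³)/((10)(96485)) = +0.150 V.
Since MnO₄⁻/Mn²⁺ is the cathode and Cl₂/Cl⁻ the anode, E°cell = E°(MnO₄⁻/Mn²⁺) − E°(Cl₂/Cl⁻).
So E°(MnO₄⁻/Mn²⁺) = E°cell + E°(Cl₂/Cl⁻) = +0.150 + (+1.36) = +1.51 V.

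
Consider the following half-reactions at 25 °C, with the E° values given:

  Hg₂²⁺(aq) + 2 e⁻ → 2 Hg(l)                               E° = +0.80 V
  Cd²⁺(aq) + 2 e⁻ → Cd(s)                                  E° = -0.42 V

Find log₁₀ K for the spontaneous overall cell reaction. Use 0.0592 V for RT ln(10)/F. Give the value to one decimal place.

41.2

Cathode: Hg₂²⁺/Hg; anode: Cd²⁺/Cd. E°cell = +1.22 V, n = 2.
log K = nE°cell / 0.0592 = (2)(+1.22) / 0.0592 = 41.2.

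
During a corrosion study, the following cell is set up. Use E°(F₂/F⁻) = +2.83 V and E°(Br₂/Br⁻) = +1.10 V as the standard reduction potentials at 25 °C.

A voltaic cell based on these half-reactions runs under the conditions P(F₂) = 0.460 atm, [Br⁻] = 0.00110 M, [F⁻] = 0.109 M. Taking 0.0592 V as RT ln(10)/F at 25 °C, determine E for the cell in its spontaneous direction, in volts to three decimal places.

+1.602 V

F₂/F⁻ is the cathode (higher E°), Br₂/Br⁻ the anode: E°cell = +2.83 − (+1.10) = +1.73 V, n = 2.
Overall: F₂(g) + 2 Br⁻(aq) → 2 F⁻(aq) + Br₂(l)
Q = [F⁻]^2 / (P(F₂)·[Br⁻]^2); log Q = 4.329.
E = E° − (0.0592/n) log Q = +1.73 − (0.0592/2)(4.329) = +1.602 V.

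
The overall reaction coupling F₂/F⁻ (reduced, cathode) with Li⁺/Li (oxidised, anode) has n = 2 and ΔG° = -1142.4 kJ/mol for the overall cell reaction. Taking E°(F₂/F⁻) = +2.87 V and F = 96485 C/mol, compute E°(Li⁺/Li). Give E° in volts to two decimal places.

E°cell = −ΔG°/(nF) = −(-1142.4×10³)/((2)(96485)) = +5.920 V.
Since F₂/F⁻ is the cathode and Li⁺/Li the anode, E°cell = E°(F₂/F⁻) − E°(Li⁺/Li).
So E°(Li⁺/Li) = E°(F₂/F⁻) − E°cell = (+2.87) − (+5.920) = -3.05 V.

-3.05 V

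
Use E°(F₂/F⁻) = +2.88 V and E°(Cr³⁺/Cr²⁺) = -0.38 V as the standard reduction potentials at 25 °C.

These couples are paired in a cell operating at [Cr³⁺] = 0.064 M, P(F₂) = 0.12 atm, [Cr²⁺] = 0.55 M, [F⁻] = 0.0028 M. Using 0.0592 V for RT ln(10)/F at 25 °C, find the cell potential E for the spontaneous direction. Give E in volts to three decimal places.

+3.439 V

F₂/F⁻ is the cathode (higher E°), Cr³⁺/Cr²⁺ the anode: E°cell = +2.88 − (-0.38) = +3.26 V, n = 2.
Overall: F₂(g) + 2 Cr²⁺(aq) → 2 F⁻(aq) + 2 Cr³⁺(aq)
Q = [F⁻]^2·[Cr³⁺]^2 / (P(F₂)·[Cr²⁺]^2); log Q = -6.053.
E = E° − (0.0592/n) log Q = +3.26 − (0.0592/2)(-6.053) = +3.439 V.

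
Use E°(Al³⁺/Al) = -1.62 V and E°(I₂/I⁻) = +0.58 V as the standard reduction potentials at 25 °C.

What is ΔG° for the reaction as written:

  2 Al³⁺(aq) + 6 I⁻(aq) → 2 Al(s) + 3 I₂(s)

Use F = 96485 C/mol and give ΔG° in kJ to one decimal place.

As written, Al³⁺/Al is reduced (cathode) and I₂/I⁻ is oxidised (anode), so E°cell = (-1.62) − (+0.58) = -2.20 V.
Balancing electrons gives n = 6.
ΔG° = −nFE° = −(6)(96485)(-2.20) = 1,273,602 J = +1273.6 kJ.

+1273.6 kJ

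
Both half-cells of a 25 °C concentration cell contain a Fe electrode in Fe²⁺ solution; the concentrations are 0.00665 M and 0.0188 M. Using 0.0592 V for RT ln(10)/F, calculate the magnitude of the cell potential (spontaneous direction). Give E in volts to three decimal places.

For a concentration cell E°cell = 0. The 0.0188 M side is the cathode (reduction is favoured where [Fe²⁺] is higher).
With n = 2, E = −(0.0592/2) log([Fe²⁺]ₐₙ/[Fe²⁺]꜀ₐₜ) = −(0.0592/2) log(0.00665/0.0188) = −(0.0592/2)(-0.451) = +0.013 V.

+0.013 V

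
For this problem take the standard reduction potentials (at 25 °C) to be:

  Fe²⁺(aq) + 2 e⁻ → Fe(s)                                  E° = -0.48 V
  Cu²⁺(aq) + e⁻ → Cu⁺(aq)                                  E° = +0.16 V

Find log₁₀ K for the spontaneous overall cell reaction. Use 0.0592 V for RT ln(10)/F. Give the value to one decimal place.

21.6

Cathode: Cu²⁺/Cu⁺; anode: Fe²⁺/Fe. E°cell = +0.64 V, n = 2.
log K = nE°cell / 0.0592 = (2)(+0.64) / 0.0592 = 21.6.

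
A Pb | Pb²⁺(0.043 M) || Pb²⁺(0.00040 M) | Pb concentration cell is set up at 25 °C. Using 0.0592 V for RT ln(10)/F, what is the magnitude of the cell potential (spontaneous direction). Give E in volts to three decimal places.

+0.060 V

For a concentration cell E°cell = 0. The 0.043 M side is the cathode (reduction is favoured where [Pb²⁺] is higher).
With n = 2, E = −(0.0592/2) log([Pb²⁺]ₐₙ/[Pb²⁺]꜀ₐₜ) = −(0.0592/2) log(0.0004/0.043) = −(0.0592/2)(-2.031) = +0.060 V.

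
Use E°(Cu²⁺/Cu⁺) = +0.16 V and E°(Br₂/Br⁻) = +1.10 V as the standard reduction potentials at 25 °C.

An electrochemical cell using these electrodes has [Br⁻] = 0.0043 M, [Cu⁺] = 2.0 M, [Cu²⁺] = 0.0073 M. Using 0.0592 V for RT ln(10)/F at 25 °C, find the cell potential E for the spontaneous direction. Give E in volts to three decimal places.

Br₂/Br⁻ is the cathode (higher E°), Cu²⁺/Cu⁺ the anode: E°cell = +1.10 − (+0.16) = +0.94 V, n = 2.
Overall: Br₂(l) + 2 Cu⁺(aq) → 2 Br⁻(aq) + 2 Cu²⁺(aq)
Q = [Br⁻]^2·[Cu²⁺]^2 / ([Cu⁺]^2); log Q = -9.608.
E = E° − (0.0592/n) log Q = +0.94 − (0.0592/2)(-9.608) = +1.224 V.

+1.224 V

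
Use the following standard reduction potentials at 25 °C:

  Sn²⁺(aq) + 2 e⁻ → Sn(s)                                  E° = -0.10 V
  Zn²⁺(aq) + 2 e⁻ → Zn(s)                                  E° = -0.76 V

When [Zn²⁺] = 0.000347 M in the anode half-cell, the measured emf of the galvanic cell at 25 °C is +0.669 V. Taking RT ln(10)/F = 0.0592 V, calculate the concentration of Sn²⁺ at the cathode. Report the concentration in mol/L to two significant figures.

0.00070 M

Sn²⁺/Sn is the cathode, Zn²⁺/Zn the anode: E°cell = +0.66 V, n = 2.
Overall reaction: Sn²⁺(aq) + Zn(s) → Sn(s) + Zn²⁺(aq); Q = [Zn²⁺]^1/[Sn²⁺]^1.
From E = E° − (0.0592/n) log Q: log Q = (E° − E)·n/0.0592 = (+0.66 − (+0.669))·2/0.0592 = -0.3041.
So 1·log[Sn²⁺] = 1·log(0.000347) − log Q = -3.4597 − (-0.3041) = -3.1556; [Sn²⁺] = 10^(-3.1556) ≈ 0.00070 M.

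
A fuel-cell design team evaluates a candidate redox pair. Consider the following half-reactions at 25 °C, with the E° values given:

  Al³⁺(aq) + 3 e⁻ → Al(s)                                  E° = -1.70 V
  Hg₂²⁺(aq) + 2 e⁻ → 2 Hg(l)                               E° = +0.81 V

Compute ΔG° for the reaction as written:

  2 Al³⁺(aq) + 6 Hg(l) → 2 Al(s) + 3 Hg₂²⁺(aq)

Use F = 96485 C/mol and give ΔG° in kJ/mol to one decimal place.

+1453.1 kJ/mol

As written, Al³⁺/Al is reduced (cathode) and Hg₂²⁺/Hg is oxidised (anode), so E°cell = (-1.70) − (+0.81) = -2.51 V.
Balancing electrons gives n = 6.
ΔG° = −nFE° = −(6)(96485)(-2.51) = 1,453,064 J = +1453.1 kJ/mol.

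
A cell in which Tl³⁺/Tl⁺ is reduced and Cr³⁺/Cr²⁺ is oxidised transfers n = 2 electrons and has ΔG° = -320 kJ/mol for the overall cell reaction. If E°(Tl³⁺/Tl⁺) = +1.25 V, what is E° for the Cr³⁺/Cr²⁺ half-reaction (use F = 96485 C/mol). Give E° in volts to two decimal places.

E°cell = −ΔG°/(nF) = −(-320×10³)/((2)(96485)) = +1.658 V.
Since Tl³⁺/Tl⁺ is the cathode and Cr³⁺/Cr²⁺ the anode, E°cell = E°(Tl³⁺/Tl⁺) − E°(Cr³⁺/Cr²⁺).
So E°(Cr³⁺/Cr²⁺) = E°(Tl³⁺/Tl⁺) − E°cell = (+1.25) − (+1.658) = -0.41 V.

-0.41 V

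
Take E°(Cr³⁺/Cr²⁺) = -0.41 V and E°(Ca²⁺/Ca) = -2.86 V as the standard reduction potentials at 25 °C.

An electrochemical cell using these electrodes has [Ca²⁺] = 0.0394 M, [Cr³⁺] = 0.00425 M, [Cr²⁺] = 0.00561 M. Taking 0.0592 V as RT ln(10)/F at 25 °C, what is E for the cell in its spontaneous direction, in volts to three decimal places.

+2.484 V

Cr³⁺/Cr²⁺ is the cathode (higher E°), Ca²⁺/Ca the anode: E°cell = -0.41 − (-2.86) = +2.45 V, n = 2.
Overall: 2 Cr³⁺(aq) + Ca(s) → 2 Cr²⁺(aq) + Ca²⁺(aq)
Q = [Cr²⁺]^2·[Ca²⁺] / ([Cr³⁺]^2); log Q = -1.163.
E = E° − (0.0592/n) log Q = +2.45 − (0.0592/2)(-1.163) = +2.484 V.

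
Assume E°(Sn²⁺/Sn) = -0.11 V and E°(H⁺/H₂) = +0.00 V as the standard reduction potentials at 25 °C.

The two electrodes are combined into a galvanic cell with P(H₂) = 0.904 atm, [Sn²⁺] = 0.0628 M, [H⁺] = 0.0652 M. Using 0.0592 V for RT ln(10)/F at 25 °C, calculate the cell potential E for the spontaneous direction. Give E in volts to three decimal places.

H⁺/H₂ is the cathode (higher E°), Sn²⁺/Sn the anode: E°cell = +0.00 − (-0.11) = +0.11 V, n = 2.
Overall: 2 H⁺(aq) + Sn(s) → H₂(g) + Sn²⁺(aq)
Q = P(H₂)·[Sn²⁺] / ([H⁺]^2); log Q = 1.126.
E = E° − (0.0592/n) log Q = +0.11 − (0.0592/2)(1.126) = +0.077 V.

+0.077 V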